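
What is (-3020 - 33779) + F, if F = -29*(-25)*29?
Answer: -15774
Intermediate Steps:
F = 21025 (F = 725*29 = 21025)
(-3020 - 33779) + F = (-3020 - 33779) + 21025 = -36799 + 21025 = -15774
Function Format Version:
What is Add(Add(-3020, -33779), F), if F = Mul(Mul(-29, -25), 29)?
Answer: -15774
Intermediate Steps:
F = 21025 (F = Mul(725, 29) = 21025)
Add(Add(-3020, -33779), F) = Add(Add(-3020, -33779), 21025) = Add(-36799, 21025) = -15774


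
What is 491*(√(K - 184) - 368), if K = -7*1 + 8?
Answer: -180688 + 491*I*√183 ≈ -1.8069e+5 + 6642.1*I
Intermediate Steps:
K = 1 (K = -7 + 8 = 1)
491*(√(K - 184) - 368) = 491*(√(1 - 184) - 368) = 491*(√(-183) - 368) = 491*(I*√183 - 368) = 491*(-368 + I*√183) = -180688 + 491*I*√183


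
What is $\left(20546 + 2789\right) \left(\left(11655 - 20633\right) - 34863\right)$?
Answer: $-1023029735$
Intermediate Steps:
$\left(20546 + 2789\right) \left(\left(11655 - 20633\right) - 34863\right) = 23335 \left(-8978 - 34863\right) = 23335 \left(-43841\right) = -1023029735$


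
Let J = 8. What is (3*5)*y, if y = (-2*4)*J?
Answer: -960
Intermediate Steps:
y = -64 (y = -2*4*8 = -8*8 = -64)
(3*5)*y = (3*5)*(-64) = 15*(-64) = -960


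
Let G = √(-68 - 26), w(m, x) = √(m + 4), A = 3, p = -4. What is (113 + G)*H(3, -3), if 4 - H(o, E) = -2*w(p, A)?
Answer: 452 + 4*I*√94 ≈ 452.0 + 38.781*I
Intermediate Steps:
w(m, x) = √(4 + m)
G = I*√94 (G = √(-94) = I*√94 ≈ 9.6954*I)
H(o, E) = 4 (H(o, E) = 4 - (-2)*√(4 - 4) = 4 - (-2)*√0 = 4 - (-2)*0 = 4 - 1*0 = 4 + 0 = 4)
(113 + G)*H(3, -3) = (113 + I*√94)*4 = 452 + 4*I*√94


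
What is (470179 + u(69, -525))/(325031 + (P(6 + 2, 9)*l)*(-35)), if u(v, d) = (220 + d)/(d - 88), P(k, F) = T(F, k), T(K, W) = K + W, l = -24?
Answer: 288220032/207997643 ≈ 1.3857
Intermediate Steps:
P(k, F) = F + k
u(v, d) = (220 + d)/(-88 + d)
(470179 + u(69, -525))/(325031 + (P(6 + 2, 9)*l)*(-35)) = (470179 + (220 - 525)/(-88 - 525))/(325031 + ((9 + (6 + 2))*(-24))*(-35)) = (470179 - 305/(-613))/(325031 + ((9 + 8)*(-24))*(-35)) = (470179 - 1/613*(-305))/(325031 + (17*(-24))*(-35)) = (470179 + 305/613)/(325031 - 408*(-35)) = 288220032/(613*(325031 + 14280)) = (288220032/613)/339311 = (288220032/613)*(1/339311) = 288220032/207997643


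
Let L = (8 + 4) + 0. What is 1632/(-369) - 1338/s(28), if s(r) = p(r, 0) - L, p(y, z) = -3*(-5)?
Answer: -55402/123 ≈ -450.42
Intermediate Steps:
p(y, z) = 15
L = 12 (L = 12 + 0 = 12)
s(r) = 3 (s(r) = 15 - 1*12 = 15 - 12 = 3)
1632/(-369) - 1338/s(28) = 1632/(-369) - 1338/3 = 1632*(-1/369) - 1338*⅓ = -544/123 - 446 = -55402/123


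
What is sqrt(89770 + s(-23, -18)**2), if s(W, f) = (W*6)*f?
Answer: sqrt(6260026) ≈ 2502.0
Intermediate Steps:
s(W, f) = 6*W*f (s(W, f) = (6*W)*f = 6*W*f)
sqrt(89770 + s(-23, -18)**2) = sqrt(89770 + (6*(-23)*(-18))**2) = sqrt(89770 + 2484**2) = sqrt(89770 + 6170256) = sqrt(6260026)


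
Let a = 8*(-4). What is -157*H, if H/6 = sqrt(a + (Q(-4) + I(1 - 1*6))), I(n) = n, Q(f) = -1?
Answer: -942*I*sqrt(38) ≈ -5806.9*I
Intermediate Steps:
a = -32
H = 6*I*sqrt(38) (H = 6*sqrt(-32 + (-1 + (1 - 1*6))) = 6*sqrt(-32 + (-1 + (1 - 6))) = 6*sqrt(-32 + (-1 - 5)) = 6*sqrt(-32 - 6) = 6*sqrt(-38) = 6*(I*sqrt(38)) = 6*I*sqrt(38) ≈ 36.987*I)
-157*H = -942*I*sqrt(38)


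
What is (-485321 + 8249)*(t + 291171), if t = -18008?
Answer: -130318418736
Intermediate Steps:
(-485321 + 8249)*(t + 291171) = (-485321 + 8249)*(-18008 + 291171) = -477072*273163 = -130318418736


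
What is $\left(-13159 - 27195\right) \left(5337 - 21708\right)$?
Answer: $660635334$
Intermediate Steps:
$\left(-13159 - 27195\right) \left(5337 - 21708\right) = \left(-13159 - 27195\right) \left(-16371\right) = \left(-40354\right) \left(-16371\right) = 660635334$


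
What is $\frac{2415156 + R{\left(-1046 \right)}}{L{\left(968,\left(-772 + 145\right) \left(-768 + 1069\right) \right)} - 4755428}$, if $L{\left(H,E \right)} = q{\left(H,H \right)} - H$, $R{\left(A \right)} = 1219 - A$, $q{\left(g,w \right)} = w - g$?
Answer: $- \frac{2417421}{4756396} \approx -0.50825$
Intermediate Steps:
$L{\left(H,E \right)} = - H$ ($L{\left(H,E \right)} = \left(H - H\right) - H = 0 - H = - H$)
$\frac{2415156 + R{\left(-1046 \right)}}{L{\left(968,\left(-772 + 145\right) \left(-768 + 1069\right) \right)} - 4755428} = \frac{2415156 + \left(1219 - -1046\right)}{\left(-1\right) 968 - 4755428} = \frac{2415156 + \left(1219 + 1046\right)}{-968 - 4755428} = \frac{2415156 + 2265}{-4756396} = 2417421 \left(- \frac{1}{4756396}\right) = - \frac{2417421}{4756396}$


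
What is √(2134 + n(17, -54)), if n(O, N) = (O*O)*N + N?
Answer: I*√13526 ≈ 116.3*I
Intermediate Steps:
n(O, N) = N + N*O² (n(O, N) = O²*N + N = N*O² + N = N + N*O²)
√(2134 + n(17, -54)) = √(2134 - 54*(1 + 17²)) = √(2134 - 54*(1 + 289)) = √(2134 - 54*290) = √(2134 - 15660) = √(-13526) = I*√13526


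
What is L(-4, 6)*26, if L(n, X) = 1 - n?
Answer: 130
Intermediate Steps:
L(-4, 6)*26 = (1 - 1*(-4))*26 = (1 + 4)*26 = 5*26 = 130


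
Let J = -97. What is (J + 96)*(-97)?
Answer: 97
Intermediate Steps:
(J + 96)*(-97) = (-97 + 96)*(-97) = -1*(-97) = 97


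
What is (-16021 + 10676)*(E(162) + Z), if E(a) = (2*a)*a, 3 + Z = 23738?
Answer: -407411935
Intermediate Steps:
Z = 23735 (Z = -3 + 23738 = 23735)
E(a) = 2*a²
(-16021 + 10676)*(E(162) + Z) = (-16021 + 10676)*(2*162² + 23735) = -5345*(2*26244 + 23735) = -5345*(52488 + 23735) = -5345*76223 = -407411935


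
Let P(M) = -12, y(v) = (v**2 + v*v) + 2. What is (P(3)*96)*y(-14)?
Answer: -453888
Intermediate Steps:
y(v) = 2 + 2*v**2 (y(v) = (v**2 + v**2) + 2 = 2*v**2 + 2 = 2 + 2*v**2)
(P(3)*96)*y(-14) = (-12*96)*(2 + 2*(-14)**2) = -1152*(2 + 2*196) = -1152*(2 + 392) = -1152*394 = -453888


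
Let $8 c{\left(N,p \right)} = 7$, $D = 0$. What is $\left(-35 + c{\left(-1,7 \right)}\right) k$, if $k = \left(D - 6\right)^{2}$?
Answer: $- \frac{2457}{2} \approx -1228.5$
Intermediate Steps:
$c{\left(N,p \right)} = \frac{7}{8}$ ($c{\left(N,p \right)} = \frac{1}{8} \cdot 7 = \frac{7}{8}$)
$k = 36$ ($k = \left(0 - 6\right)^{2} = \left(-6\right)^{2} = 36$)
$\left(-35 + c{\left(-1,7 \right)}\right) k = \left(-35 + \frac{7}{8}\right) 36 = \left(- \frac{273}{8}\right) 36 = - \frac{2457}{2}$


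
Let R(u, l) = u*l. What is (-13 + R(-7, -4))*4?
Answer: 60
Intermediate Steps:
R(u, l) = l*u
(-13 + R(-7, -4))*4 = (-13 - 4*(-7))*4 = (-13 + 28)*4 = 15*4 = 60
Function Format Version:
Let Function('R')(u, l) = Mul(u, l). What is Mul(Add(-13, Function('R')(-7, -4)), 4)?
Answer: 60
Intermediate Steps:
Function('R')(u, l) = Mul(l, u)
Mul(Add(-13, Function('R')(-7, -4)), 4) = Mul(Add(-13, Mul(-4, -7)), 4) = Mul(Add(-13, 28), 4) = Mul(15, 4) = 60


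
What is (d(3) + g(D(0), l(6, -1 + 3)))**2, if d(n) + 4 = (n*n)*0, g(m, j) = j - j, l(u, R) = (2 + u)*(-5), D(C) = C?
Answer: 16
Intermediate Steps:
l(u, R) = -10 - 5*u
g(m, j) = 0
d(n) = -4 (d(n) = -4 + (n*n)*0 = -4 + n**2*0 = -4 + 0 = -4)
(d(3) + g(D(0), l(6, -1 + 3)))**2 = (-4 + 0)**2 = (-4)**2 = 16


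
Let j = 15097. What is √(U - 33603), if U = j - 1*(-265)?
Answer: I*√18241 ≈ 135.06*I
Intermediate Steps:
U = 15362 (U = 15097 - 1*(-265) = 15097 + 265 = 15362)
√(U - 33603) = √(15362 - 33603) = √(-18241) = I*√18241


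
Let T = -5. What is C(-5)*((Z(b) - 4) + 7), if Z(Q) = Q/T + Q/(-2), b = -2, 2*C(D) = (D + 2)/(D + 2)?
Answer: 11/5 ≈ 2.2000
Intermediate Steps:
C(D) = 1/2 (C(D) = ((D + 2)/(D + 2))/2 = ((2 + D)/(2 + D))/2 = (1/2)*1 = 1/2)
Z(Q) = -7*Q/10 (Z(Q) = Q/(-5) + Q/(-2) = Q*(-1/5) + Q*(-1/2) = -Q/5 - Q/2 = -7*Q/10)
C(-5)*((Z(b) - 4) + 7) = ((-7/10*(-2) - 4) + 7)/2 = ((7/5 - 4) + 7)/2 = (-13/5 + 7)/2 = (1/2)*(22/5) = 11/5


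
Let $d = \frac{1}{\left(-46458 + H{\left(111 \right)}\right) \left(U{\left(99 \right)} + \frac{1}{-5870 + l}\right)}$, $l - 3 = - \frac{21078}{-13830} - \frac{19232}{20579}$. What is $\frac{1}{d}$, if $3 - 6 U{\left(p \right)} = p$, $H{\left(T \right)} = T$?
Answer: $\frac{68784823380810187}{92756934866} \approx 7.4156 \cdot 10^{5}$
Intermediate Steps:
$l = \frac{170268052}{47434595}$ ($l = 3 - \left(- \frac{3513}{2305} + \frac{19232}{20579}\right) = 3 - - \frac{27964267}{47434595} = 3 + \left(\frac{3513}{2305} - \frac{19232}{20579}\right) = 3 + \frac{27964267}{47434595} = \frac{170268052}{47434595} \approx 3.5895$)
$U{\left(p \right)} = \frac{1}{2} - \frac{p}{6}$
$d = \frac{92756934866}{68784823380810187}$ ($d = \frac{1}{\left(-46458 + 111\right) \left(\left(\frac{1}{2} - \frac{33}{2}\right) + \frac{1}{-5870 + \frac{170268052}{47434595}}\right)} = \frac{1}{\left(-46347\right) \left(\left(\frac{1}{2} - \frac{33}{2}\right) + \frac{1}{- \frac{278270804598}{47434595}}\right)} = \frac{1}{\left(-46347\right) \left(-16 - \frac{47434595}{278270804598}\right)} = \frac{1}{\left(-46347\right) \left(- \frac{4452380308163}{278270804598}\right)} = \frac{1}{\frac{68784823380810187}{92756934866}} = \frac{92756934866}{68784823380810187} \approx 1.3485 \cdot 10^{-6}$)
$\frac{1}{d} = \frac{1}{\frac{92756934866}{68784823380810187}} = \frac{68784823380810187}{92756934866}$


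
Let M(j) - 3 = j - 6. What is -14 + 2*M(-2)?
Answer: -24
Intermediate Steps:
M(j) = -3 + j (M(j) = 3 + (j - 6) = 3 + (-6 + j) = -3 + j)
-14 + 2*M(-2) = -14 + 2*(-3 - 2) = -14 + 2*(-5) = -14 - 10 = -24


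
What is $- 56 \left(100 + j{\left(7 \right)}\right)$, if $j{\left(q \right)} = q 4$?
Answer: $-7168$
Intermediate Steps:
$j{\left(q \right)} = 4 q$
$- 56 \left(100 + j{\left(7 \right)}\right) = - 56 \left(100 + 4 \cdot 7\right) = - 56 \left(100 + 28\right) = \left(-56\right) 128 = -7168$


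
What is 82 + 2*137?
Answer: 356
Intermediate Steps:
82 + 2*137 = 82 + 274 = 356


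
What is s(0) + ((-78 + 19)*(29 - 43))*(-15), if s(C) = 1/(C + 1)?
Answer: -12389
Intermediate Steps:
s(C) = 1/(1 + C)
s(0) + ((-78 + 19)*(29 - 43))*(-15) = 1/(1 + 0) + ((-78 + 19)*(29 - 43))*(-15) = 1/1 - 59*(-14)*(-15) = 1 + 826*(-15) = 1 - 12390 = -12389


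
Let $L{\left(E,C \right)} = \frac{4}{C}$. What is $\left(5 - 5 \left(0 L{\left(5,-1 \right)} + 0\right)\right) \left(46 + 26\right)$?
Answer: $360$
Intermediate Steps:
$\left(5 - 5 \left(0 L{\left(5,-1 \right)} + 0\right)\right) \left(46 + 26\right) = \left(5 - 5 \left(0 \frac{4}{-1} + 0\right)\right) \left(46 + 26\right) = \left(5 - 5 \left(0 \cdot 4 \left(-1\right) + 0\right)\right) 72 = \left(5 - 5 \left(0 \left(-4\right) + 0\right)\right) 72 = \left(5 - 5 \left(0 + 0\right)\right) 72 = \left(5 - 0\right) 72 = \left(5 + 0\right) 72 = 5 \cdot 72 = 360$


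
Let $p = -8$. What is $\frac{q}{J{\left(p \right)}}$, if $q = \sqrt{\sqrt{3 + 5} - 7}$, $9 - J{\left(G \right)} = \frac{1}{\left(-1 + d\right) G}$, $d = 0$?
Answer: $\frac{8 \sqrt{-7 + 2 \sqrt{2}}}{71} \approx 0.23013 i$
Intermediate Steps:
$J{\left(G \right)} = 9 + \frac{1}{G}$ ($J{\left(G \right)} = 9 - \frac{1}{\left(-1 + 0\right) G} = 9 - \frac{1}{\left(-1\right) G} = 9 - - \frac{1}{G} = 9 + \frac{1}{G}$)
$q = \sqrt{-7 + 2 \sqrt{2}}$ ($q = \sqrt{\sqrt{8} - 7} = \sqrt{2 \sqrt{2} - 7} = \sqrt{-7 + 2 \sqrt{2}} \approx 2.0424 i$)
$\frac{q}{J{\left(p \right)}} = \frac{\sqrt{-7 + 2 \sqrt{2}}}{9 + \frac{1}{-8}} = \frac{\sqrt{-7 + 2 \sqrt{2}}}{9 - \frac{1}{8}} = \frac{\sqrt{-7 + 2 \sqrt{2}}}{\frac{71}{8}} = \frac{8 \sqrt{-7 + 2 \sqrt{2}}}{71}$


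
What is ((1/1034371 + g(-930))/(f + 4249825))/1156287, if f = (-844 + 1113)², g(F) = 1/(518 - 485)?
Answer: 517202/85296139497909824913 ≈ 6.0636e-15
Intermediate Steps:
g(F) = 1/33
f = 72361 (f = 269² = 72361)
((1/1034371 + g(-930))/(f + 4249825))/1156287 = ((1/1034371 + 1/33)/(72361 + 4249825))/1156287 = ((1/1034371 + 1/33)/4322186)*(1/1156287) = ((1034404/34134243)*(1/4322186))*(1/1156287) = (517202/73767273607599)*(1/1156287) = 517202/85296139497909824913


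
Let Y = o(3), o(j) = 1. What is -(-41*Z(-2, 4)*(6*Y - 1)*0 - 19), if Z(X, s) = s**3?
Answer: 19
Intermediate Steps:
Y = 1
-(-41*Z(-2, 4)*(6*Y - 1)*0 - 19) = -(-41*4**3*(6*1 - 1)*0 - 19) = -(-41*64*(6 - 1)*0 - 19) = -(-41*64*5*0 - 19) = -(-13120*0 - 19) = -(-41*0 - 19) = -(0 - 19) = -1*(-19) = 19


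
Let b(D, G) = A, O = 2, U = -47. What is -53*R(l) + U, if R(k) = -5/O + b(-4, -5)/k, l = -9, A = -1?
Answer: 1433/18 ≈ 79.611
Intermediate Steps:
b(D, G) = -1
R(k) = -5/2 - 1/k
-53*R(l) + U = -53*(-5/2 - 1/(-9)) - 47 = -53*(-5/2 - 1*(-⅑)) - 47 = -53*(-5/2 + ⅑) - 47 = -53*(-43/18) - 47 = 2279/18 - 47 = 1433/18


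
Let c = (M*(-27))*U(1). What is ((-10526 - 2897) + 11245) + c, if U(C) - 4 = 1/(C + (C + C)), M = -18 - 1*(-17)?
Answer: -2061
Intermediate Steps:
M = -1 (M = -18 + 17 = -1)
U(C) = 4 + 1/(3*C) (U(C) = 4 + 1/(C + (C + C)) = 4 + 1/(C + 2*C) = 4 + 1/(3*C))
c = 117 (c = (-1*(-27))*(4 + (⅓)/1) = 27*(4 + (⅓)*1) = 27*(4 + ⅓) = 27*(13/3) = 117)
((-10526 - 2897) + 11245) + c = ((-10526 - 2897) + 11245) + 117 = (-13423 + 11245) + 117 = -2178 + 117 = -2061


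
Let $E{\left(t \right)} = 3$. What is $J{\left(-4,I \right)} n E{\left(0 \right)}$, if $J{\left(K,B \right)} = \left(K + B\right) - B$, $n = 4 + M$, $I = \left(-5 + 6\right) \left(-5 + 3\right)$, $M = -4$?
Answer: $0$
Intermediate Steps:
$I = -2$ ($I = 1 \left(-2\right) = -2$)
$n = 0$ ($n = 4 - 4 = 0$)
$J{\left(K,B \right)} = K$ ($J{\left(K,B \right)} = \left(B + K\right) - B = K$)
$J{\left(-4,I \right)} n E{\left(0 \right)} = \left(-4\right) 0 \cdot 3 = 0 \cdot 3 = 0$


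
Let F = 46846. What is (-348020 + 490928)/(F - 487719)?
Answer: -142908/440873 ≈ -0.32415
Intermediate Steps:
(-348020 + 490928)/(F - 487719) = (-348020 + 490928)/(46846 - 487719) = 142908/(-440873) = 142908*(-1/440873) = -142908/440873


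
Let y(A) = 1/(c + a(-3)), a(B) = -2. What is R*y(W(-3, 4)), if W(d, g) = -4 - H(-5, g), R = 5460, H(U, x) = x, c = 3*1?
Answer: 5460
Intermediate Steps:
c = 3
W(d, g) = -4 - g
y(A) = 1 (y(A) = 1/(3 - 2) = 1/1 = 1)
R*y(W(-3, 4)) = 5460*1 = 5460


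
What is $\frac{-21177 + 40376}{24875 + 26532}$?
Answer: $\frac{19199}{51407} \approx 0.37347$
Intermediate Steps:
$\frac{-21177 + 40376}{24875 + 26532} = \frac{19199}{51407}$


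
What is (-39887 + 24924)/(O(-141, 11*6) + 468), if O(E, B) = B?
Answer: -14963/534 ≈ -28.021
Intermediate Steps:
(-39887 + 24924)/(O(-141, 11*6) + 468) = (-39887 + 24924)/(11*6 + 468) = -14963/(66 + 468) = -14963/534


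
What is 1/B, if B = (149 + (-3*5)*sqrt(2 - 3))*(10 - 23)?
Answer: -149/291538 - 15*I/291538 ≈ -0.00051108 - 5.1451e-5*I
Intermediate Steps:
B = -1937 + 195*I (B = (149 - 15*I)*(-13) = -1937 + 195*I ≈ -1937.0 + 195.0*I)
1/B = 1/(-1937 + 195*I) = (-1937 - 195*I)/3789994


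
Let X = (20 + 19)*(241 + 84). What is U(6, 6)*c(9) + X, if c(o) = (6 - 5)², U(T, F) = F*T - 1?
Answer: 12710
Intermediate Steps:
U(T, F) = -1 + F*T
X = 12675 (X = 39*325 = 12675)
c(o) = 1 (c(o) = 1² = 1)
U(6, 6)*c(9) + X = (-1 + 6*6)*1 + 12675 = (-1 + 36)*1 + 12675 = 35*1 + 12675 = 35 + 12675 = 12710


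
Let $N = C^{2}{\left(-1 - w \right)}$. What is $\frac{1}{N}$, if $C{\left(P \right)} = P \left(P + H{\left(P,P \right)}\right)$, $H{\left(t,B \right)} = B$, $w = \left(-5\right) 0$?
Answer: $\frac{1}{4} \approx 0.25$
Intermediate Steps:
$w = 0$
$C{\left(P \right)} = 2 P^{2}$ ($C{\left(P \right)} = P \left(P + P\right) = P 2 P = 2 P^{2}$)
$N = 4$ ($N = \left(2 \left(-1 - 0\right)^{2}\right)^{2} = \left(2 \left(-1 + 0\right)^{2}\right)^{2} = \left(2 \left(-1\right)^{2}\right)^{2} = \left(2 \cdot 1\right)^{2} = 2^{2} = 4$)
$\frac{1}{N} = \frac{1}{4}$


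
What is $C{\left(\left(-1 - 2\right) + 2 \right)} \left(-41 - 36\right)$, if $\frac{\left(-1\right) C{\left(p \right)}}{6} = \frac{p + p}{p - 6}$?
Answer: $132$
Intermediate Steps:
$C{\left(p \right)} = - \frac{12 p}{-6 + p}$ ($C{\left(p \right)} = - 6 \frac{p + p}{p - 6} = - 6 \frac{2 p}{-6 + p} = - \frac{12 p}{-6 + p}$)
$C{\left(\left(-1 - 2\right) + 2 \right)} \left(-41 - 36\right) = - \frac{12 \left(\left(-1 - 2\right) + 2\right)}{-6 + \left(\left(-1 - 2\right) + 2\right)} \left(-41 - 36\right) = - \frac{12 \left(-3 + 2\right)}{-6 + \left(-3 + 2\right)} \left(-77\right) = \left(-12\right) \left(-1\right) \frac{1}{-6 - 1} \left(-77\right) = \left(-12\right) \left(-1\right) \frac{1}{-7} \left(-77\right) = \left(-12\right) \left(-1\right) \left(- \frac{1}{7}\right) \left(-77\right) = \left(- \frac{12}{7}\right) \left(-77\right) = 132$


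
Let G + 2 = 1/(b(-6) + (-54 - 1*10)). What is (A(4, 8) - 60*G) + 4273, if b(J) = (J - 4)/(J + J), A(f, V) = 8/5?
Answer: 8329567/1895 ≈ 4395.5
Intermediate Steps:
A(f, V) = 8/5 (A(f, V) = 8*(⅕) = 8/5)
b(J) = (-4 + J)/(2*J) (b(J) = (-4 + J)/((2*J)) = (-4 + J)*(1/(2*J)) = (-4 + J)/(2*J))
G = -764/379 (G = -2 + 1/((½)*(-4 - 6)/(-6) + (-54 - 1*10)) = -2 + 1/((½)*(-⅙)*(-10) + (-54 - 10)) = -2 + 1/(⅚ - 64) = -2 + 1/(-379/6) = -2 - 6/379 = -764/379 ≈ -2.0158)
(A(4, 8) - 60*G) + 4273 = (8/5 - 60*(-764/379)) + 4273 = (8/5 + 45840/379) + 4273 = 232232/1895 + 4273 = 8329567/1895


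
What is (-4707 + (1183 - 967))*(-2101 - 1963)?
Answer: 18251424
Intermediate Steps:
(-4707 + (1183 - 967))*(-2101 - 1963) = (-4707 + 216)*(-4064) = -4491*(-4064) = 18251424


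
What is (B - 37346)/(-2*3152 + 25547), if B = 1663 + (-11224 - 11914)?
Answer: -8403/2749 ≈ -3.0567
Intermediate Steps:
B = -21475 (B = 1663 - 23138 = -21475)
(B - 37346)/(-2*3152 + 25547) = (-21475 - 37346)/(-2*3152 + 25547) = -58821/(-6304 + 25547) = -58821/19243 = -58821*1/19243 = -8403/2749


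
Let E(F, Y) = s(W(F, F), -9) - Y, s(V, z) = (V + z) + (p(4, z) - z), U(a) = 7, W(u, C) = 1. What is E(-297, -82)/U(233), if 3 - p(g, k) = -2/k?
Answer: 772/63 ≈ 12.254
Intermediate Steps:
p(g, k) = 3 + 2/k (p(g, k) = 3 - (-2)/k = 3 + 2/k)
s(V, z) = 3 + V + 2/z (s(V, z) = (V + z) + ((3 + 2/z) - z) = (V + z) + (3 - z + 2/z) = 3 + V + 2/z)
E(F, Y) = 34/9 - Y (E(F, Y) = (3 + 1 + 2/(-9)) - Y = (3 + 1 + 2*(-⅑)) - Y = (3 + 1 - 2/9) - Y = 34/9 - Y)
E(-297, -82)/U(233) = (34/9 - 1*(-82))/7 = (34/9 + 82)*(⅐) = (772/9)*(⅐) = 772/63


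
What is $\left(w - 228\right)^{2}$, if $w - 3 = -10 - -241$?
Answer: $36$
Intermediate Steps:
$w = 234$ ($w = 3 - -231 = 3 + \left(-10 + 241\right) = 3 + 231 = 234$)
$\left(w - 228\right)^{2} = \left(234 - 228\right)^{2} = 6^{2} = 36$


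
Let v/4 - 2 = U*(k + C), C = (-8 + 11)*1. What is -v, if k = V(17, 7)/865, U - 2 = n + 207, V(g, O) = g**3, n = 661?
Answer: -5226952/173 ≈ -30214.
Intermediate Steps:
U = 870 (U = 2 + (661 + 207) = 2 + 868 = 870)
C = 3 (C = 3*1 = 3)
k = 4913/865 (k = 17**3/865 = 4913*(1/865) = 4913/865 ≈ 5.6798)
v = 5226952/173 (v = 8 + 4*(870*(4913/865 + 3)) = 8 + 4*(870*(7508/865)) = 8 + 4*(1306392/173) = 8 + 5225568/173 = 5226952/173 ≈ 30214.)
-v = -1*5226952/173 = -5226952/173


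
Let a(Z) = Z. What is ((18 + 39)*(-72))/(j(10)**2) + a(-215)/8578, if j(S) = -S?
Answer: -8806403/214450 ≈ -41.065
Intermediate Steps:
((18 + 39)*(-72))/(j(10)**2) + a(-215)/8578 = ((18 + 39)*(-72))/((-1*10)**2) - 215/8578 = (57*(-72))/((-10)**2) - 215*1/8578 = -4104/100 - 215/8578 = -4104*1/100 - 215/8578 = -1026/25 - 215/8578 = -8806403/214450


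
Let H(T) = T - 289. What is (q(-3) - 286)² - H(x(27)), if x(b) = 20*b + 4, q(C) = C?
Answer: 83266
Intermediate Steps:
x(b) = 4 + 20*b
H(T) = -289 + T
(q(-3) - 286)² - H(x(27)) = (-3 - 286)² - (-289 + (4 + 20*27)) = (-289)² - (-289 + (4 + 540)) = 83521 - (-289 + 544) = 83521 - 1*255 = 83521 - 255 = 83266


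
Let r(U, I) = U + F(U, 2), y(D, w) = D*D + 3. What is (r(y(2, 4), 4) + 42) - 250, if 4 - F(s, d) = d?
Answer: -199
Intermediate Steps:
F(s, d) = 4 - d
y(D, w) = 3 + D**2 (y(D, w) = D**2 + 3 = 3 + D**2)
r(U, I) = 2 + U (r(U, I) = U + (4 - 1*2) = U + (4 - 2) = U + 2 = 2 + U)
(r(y(2, 4), 4) + 42) - 250 = ((2 + (3 + 2**2)) + 42) - 250 = ((2 + (3 + 4)) + 42) - 250 = ((2 + 7) + 42) - 250 = (9 + 42) - 250 = 51 - 250 = -199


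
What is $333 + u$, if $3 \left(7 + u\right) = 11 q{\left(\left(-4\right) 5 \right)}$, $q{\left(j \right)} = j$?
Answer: $\frac{758}{3} \approx 252.67$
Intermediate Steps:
$u = - \frac{241}{3}$ ($u = -7 + \frac{11 \left(\left(-4\right) 5\right)}{3} = -7 + \frac{11 \left(-20\right)}{3} = -7 + \frac{1}{3} \left(-220\right) = -7 - \frac{220}{3} = - \frac{241}{3} \approx -80.333$)
$333 + u = 333 - \frac{241}{3} = \frac{758}{3}$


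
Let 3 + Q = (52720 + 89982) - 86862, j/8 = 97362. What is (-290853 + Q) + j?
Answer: 543880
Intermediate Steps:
j = 778896 (j = 8*97362 = 778896)
Q = 55837 (Q = -3 + ((52720 + 89982) - 86862) = -3 + (142702 - 86862) = -3 + 55840 = 55837)
(-290853 + Q) + j = (-290853 + 55837) + 778896 = -235016 + 778896 = 543880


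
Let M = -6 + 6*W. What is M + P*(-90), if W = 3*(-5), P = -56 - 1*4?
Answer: 5304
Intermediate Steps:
P = -60 (P = -56 - 4 = -60)
W = -15
M = -96 (M = -6 + 6*(-15) = -6 - 90 = -96)
M + P*(-90) = -96 - 60*(-90) = -96 + 5400 = 5304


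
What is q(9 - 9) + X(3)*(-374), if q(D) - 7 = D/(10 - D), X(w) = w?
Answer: -1115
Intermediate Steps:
q(D) = 7 + D/(10 - D)
q(9 - 9) + X(3)*(-374) = 2*(-35 + 3*(9 - 9))/(-10 + (9 - 9)) + 3*(-374) = 2*(-35 + 3*0)/(-10 + 0) - 1122 = 2*(-35 + 0)/(-10) - 1122 = 2*(-⅒)*(-35) - 1122 = 7 - 1122 = -1115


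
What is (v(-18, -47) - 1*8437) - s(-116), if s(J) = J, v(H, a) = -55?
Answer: -8376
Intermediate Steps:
(v(-18, -47) - 1*8437) - s(-116) = (-55 - 1*8437) - 1*(-116) = (-55 - 8437) + 116 = -8492 + 116 = -8376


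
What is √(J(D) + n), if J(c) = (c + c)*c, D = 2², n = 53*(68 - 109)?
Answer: I*√2141 ≈ 46.271*I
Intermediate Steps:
n = -2173 (n = 53*(-41) = -2173)
D = 4
J(c) = 2*c² (J(c) = (2*c)*c = 2*c²)
√(J(D) + n) = √(2*4² - 2173) = √(2*16 - 2173) = √(32 - 2173) = √(-2141) = I*√2141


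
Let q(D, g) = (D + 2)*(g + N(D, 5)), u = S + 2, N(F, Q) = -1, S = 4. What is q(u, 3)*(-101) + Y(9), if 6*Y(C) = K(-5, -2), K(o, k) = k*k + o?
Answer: -9697/6 ≈ -1616.2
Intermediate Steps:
u = 6 (u = 4 + 2 = 6)
q(D, g) = (-1 + g)*(2 + D) (q(D, g) = (D + 2)*(g - 1) = (2 + D)*(-1 + g) = (-1 + g)*(2 + D))
K(o, k) = o + k**2 (K(o, k) = k**2 + o = o + k**2)
Y(C) = -1/6 (Y(C) = (-5 + (-2)**2)/6 = (-5 + 4)/6 = (1/6)*(-1) = -1/6)
q(u, 3)*(-101) + Y(9) = (-2 - 1*6 + 2*3 + 6*3)*(-101) - 1/6 = (-2 - 6 + 6 + 18)*(-101) - 1/6 = 16*(-101) - 1/6 = -1616 - 1/6 = -9697/6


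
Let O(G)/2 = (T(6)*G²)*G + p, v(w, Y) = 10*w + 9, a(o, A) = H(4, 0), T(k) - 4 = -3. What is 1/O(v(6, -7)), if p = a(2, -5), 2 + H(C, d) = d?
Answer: 1/657014 ≈ 1.5220e-6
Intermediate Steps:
H(C, d) = -2 + d
T(k) = 1 (T(k) = 4 - 3 = 1)
a(o, A) = -2 (a(o, A) = -2 + 0 = -2)
p = -2
v(w, Y) = 9 + 10*w
O(G) = -4 + 2*G³ (O(G) = 2*((1*G²)*G - 2) = 2*(G²*G - 2) = 2*(G³ - 2) = 2*(-2 + G³) = -4 + 2*G³)
1/O(v(6, -7)) = 1/(-4 + 2*(9 + 10*6)³) = 1/(-4 + 2*(9 + 60)³) = 1/(-4 + 2*69³) = 1/(-4 + 2*328509) = 1/(-4 + 657018) = 1/657014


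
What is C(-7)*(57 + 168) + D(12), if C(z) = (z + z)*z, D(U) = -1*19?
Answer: 22031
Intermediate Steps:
D(U) = -19
C(z) = 2*z**2 (C(z) = (2*z)*z = 2*z**2)
C(-7)*(57 + 168) + D(12) = (2*(-7)**2)*(57 + 168) - 19 = (2*49)*225 - 19 = 98*225 - 19 = 22050 - 19 = 22031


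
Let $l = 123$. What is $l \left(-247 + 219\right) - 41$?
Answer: $-3485$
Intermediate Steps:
$l \left(-247 + 219\right) - 41 = 123 \left(-247 + 219\right) - 41 = 123 \left(-28\right) - 41 = -3444 - 41 = -3485$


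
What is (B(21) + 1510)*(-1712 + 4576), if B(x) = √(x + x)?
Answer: 4324640 + 2864*√42 ≈ 4.3432e+6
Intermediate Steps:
B(x) = √2*√x (B(x) = √(2*x) = √2*√x)
(B(21) + 1510)*(-1712 + 4576) = (√2*√21 + 1510)*(-1712 + 4576) = (√42 + 1510)*2864 = (1510 + √42)*2864 = 4324640 + 2864*√42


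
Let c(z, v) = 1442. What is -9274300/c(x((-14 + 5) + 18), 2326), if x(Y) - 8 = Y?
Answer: -662450/103 ≈ -6431.6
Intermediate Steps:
x(Y) = 8 + Y
-9274300/c(x((-14 + 5) + 18), 2326) = -9274300/1442 = -9274300*1/1442 = -662450/103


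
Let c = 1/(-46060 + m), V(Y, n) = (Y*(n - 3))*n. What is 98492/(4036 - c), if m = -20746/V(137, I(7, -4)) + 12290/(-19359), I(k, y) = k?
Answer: 84233218058439362/3451704401498527 ≈ 24.403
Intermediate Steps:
V(Y, n) = Y*n*(-3 + n) (V(Y, n) = (Y*(-3 + n))*n = Y*n*(-3 + n))
m = -224383127/37130562 (m = -20746*1/(959*(-3 + 7)) + 12290/(-19359) = -20746/(137*7*4) + 12290*(-1/19359) = -20746/3836 - 12290/19359 = -20746*1/3836 - 12290/19359 = -10373/1918 - 12290/19359 = -224383127/37130562 ≈ -6.0431)
c = -37130562/1710458068847 (c = 1/(-46060 - 224383127/37130562) = 1/(-1710458068847/37130562) = -37130562/1710458068847 ≈ -2.1708e-5)
98492/(4036 - c) = 98492/(4036 - 1*(-37130562/1710458068847)) = 98492/(4036 + 37130562/1710458068847) = 98492/(6903408802997054/1710458068847) = 98492*(1710458068847/6903408802997054) = 84233218058439362/3451704401498527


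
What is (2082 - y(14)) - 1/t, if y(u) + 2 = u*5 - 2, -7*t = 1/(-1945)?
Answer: -11599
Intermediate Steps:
t = 1/13615 (t = -⅐/(-1945) = -⅐*(-1/1945) = 1/13615 ≈ 7.3448e-5)
y(u) = -4 + 5*u (y(u) = -2 + (u*5 - 2) = -2 + (5*u - 2) = -2 + (-2 + 5*u) = -4 + 5*u)
(2082 - y(14)) - 1/t = (2082 - (-4 + 5*14)) - 1/1/13615 = (2082 - (-4 + 70)) - 1*13615 = (2082 - 1*66) - 13615 = (2082 - 66) - 13615 = 2016 - 13615 = -11599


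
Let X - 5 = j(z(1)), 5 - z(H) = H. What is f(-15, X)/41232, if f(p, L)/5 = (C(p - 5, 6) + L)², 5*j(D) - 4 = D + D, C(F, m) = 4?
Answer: 1083/68720 ≈ 0.015760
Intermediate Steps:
z(H) = 5 - H
j(D) = ⅘ + 2*D/5 (j(D) = ⅘ + (D + D)/5 = ⅘ + (2*D)/5 = ⅘ + 2*D/5)
X = 37/5 (X = 5 + (⅘ + 2*(5 - 1*1)/5) = 5 + (⅘ + 2*(5 - 1)/5) = 5 + (⅘ + (⅖)*4) = 5 + (⅘ + 8/5) = 5 + 12/5 = 37/5 ≈ 7.4000)
f(p, L) = 5*(4 + L)²
f(-15, X)/41232 = (5*(4 + 37/5)²)/41232 = (5*(57/5)²)*(1/41232) = (5*(3249/25))*(1/41232) = (3249/5)*(1/41232) = 1083/68720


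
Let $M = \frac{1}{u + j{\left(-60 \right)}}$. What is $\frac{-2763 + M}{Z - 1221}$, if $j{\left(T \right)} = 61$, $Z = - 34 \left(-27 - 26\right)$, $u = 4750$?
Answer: $- \frac{13292792}{2795191} \approx -4.7556$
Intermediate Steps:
$Z = 1802$ ($Z = \left(-34\right) \left(-53\right) = 1802$)
$M = \frac{1}{4811}$ ($M = \frac{1}{4750 + 61} = \frac{1}{4811} \approx 0.00020786$)
$\frac{-2763 + M}{Z - 1221} = \frac{-2763 + \frac{1}{4811}}{1802 - 1221} = - \frac{13292792}{4811 \cdot 581} = \left(- \frac{13292792}{4811}\right) \frac{1}{581} = - \frac{13292792}{2795191}$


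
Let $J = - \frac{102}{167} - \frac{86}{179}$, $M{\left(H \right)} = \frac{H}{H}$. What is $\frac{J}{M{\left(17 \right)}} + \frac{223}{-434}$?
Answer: $- \frac{20823219}{12973562} \approx -1.6051$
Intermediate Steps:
$M{\left(H \right)} = 1$
$J = - \frac{32620}{29893}$ ($J = \left(-102\right) \frac{1}{167} - \frac{86}{179} = - \frac{102}{167} - \frac{86}{179} = - \frac{32620}{29893} \approx -1.0912$)
$\frac{J}{M{\left(17 \right)}} + \frac{223}{-434} = - \frac{32620}{29893 \cdot 1} + \frac{223}{-434} = \left(- \frac{32620}{29893}\right) 1 + 223 \left(- \frac{1}{434}\right) = - \frac{32620}{29893} - \frac{223}{434} = - \frac{20823219}{12973562}$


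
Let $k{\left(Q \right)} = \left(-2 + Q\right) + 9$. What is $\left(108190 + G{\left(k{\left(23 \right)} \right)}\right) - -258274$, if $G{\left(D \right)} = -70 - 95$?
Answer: $366299$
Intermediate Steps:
$k{\left(Q \right)} = 7 + Q$
$G{\left(D \right)} = -165$ ($G{\left(D \right)} = -70 - 95 = -165$)
$\left(108190 + G{\left(k{\left(23 \right)} \right)}\right) - -258274 = \left(108190 - 165\right) - -258274 = 108025 + 258274 = 366299$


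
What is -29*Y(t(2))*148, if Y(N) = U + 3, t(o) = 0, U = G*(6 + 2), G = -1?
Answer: 21460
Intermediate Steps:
U = -8 (U = -(6 + 2) = -1*8 = -8)
Y(N) = -5 (Y(N) = -8 + 3 = -5)
-29*Y(t(2))*148 = -29*(-5)*148 = 145*148 = 21460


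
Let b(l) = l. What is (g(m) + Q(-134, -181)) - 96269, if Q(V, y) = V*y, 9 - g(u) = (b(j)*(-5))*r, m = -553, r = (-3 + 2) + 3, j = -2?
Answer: -72026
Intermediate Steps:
r = 2 (r = -1 + 3 = 2)
g(u) = -11 (g(u) = 9 - (-2*(-5))*2 = 9 - 10*2 = 9 - 1*20 = 9 - 20 = -11)
(g(m) + Q(-134, -181)) - 96269 = (-11 - 134*(-181)) - 96269 = (-11 + 24254) - 96269 = 24243 - 96269 = -72026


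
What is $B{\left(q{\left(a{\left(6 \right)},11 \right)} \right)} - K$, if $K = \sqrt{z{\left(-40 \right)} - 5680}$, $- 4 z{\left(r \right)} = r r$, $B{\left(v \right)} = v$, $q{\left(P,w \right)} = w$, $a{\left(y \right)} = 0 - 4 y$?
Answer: $11 - 8 i \sqrt{95} \approx 11.0 - 77.974 i$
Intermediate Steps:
$a{\left(y \right)} = - 4 y$
$z{\left(r \right)} = - \frac{r^{2}}{4}$ ($z{\left(r \right)} = - \frac{r r}{4} = - \frac{r^{2}}{4}$)
$K = 8 i \sqrt{95}$ ($K = \sqrt{- \frac{\left(-40\right)^{2}}{4} - 5680} = \sqrt{\left(- \frac{1}{4}\right) 1600 - 5680} = \sqrt{-400 - 5680} = \sqrt{-6080} = 8 i \sqrt{95} \approx 77.974 i$)
$B{\left(q{\left(a{\left(6 \right)},11 \right)} \right)} - K = 11 - 8 i \sqrt{95}$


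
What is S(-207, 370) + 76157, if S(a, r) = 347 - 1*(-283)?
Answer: 76787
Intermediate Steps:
S(a, r) = 630 (S(a, r) = 347 + 283 = 630)
S(-207, 370) + 76157 = 630 + 76157 = 76787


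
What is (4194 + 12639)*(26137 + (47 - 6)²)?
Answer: 468260394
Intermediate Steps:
(4194 + 12639)*(26137 + (47 - 6)²) = 16833*(26137 + 41²) = 16833*(26137 + 1681) = 16833*27818 = 468260394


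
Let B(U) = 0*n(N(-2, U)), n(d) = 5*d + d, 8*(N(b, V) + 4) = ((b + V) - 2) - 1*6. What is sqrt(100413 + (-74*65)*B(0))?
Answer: 3*sqrt(11157) ≈ 316.88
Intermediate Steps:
N(b, V) = -5 + V/8 + b/8 (N(b, V) = -4 + (((b + V) - 2) - 1*6)/8 = -4 + (((V + b) - 2) - 6)/8 = -4 + ((-2 + V + b) - 6)/8 = -4 + (-8 + V + b)/8 = -4 + (-1 + V/8 + b/8) = -5 + V/8 + b/8)
n(d) = 6*d
B(U) = 0 (B(U) = 0*(6*(-5 + U/8 + (1/8)*(-2))) = 0*(6*(-5 + U/8 - 1/4)) = 0*(6*(-21/4 + U/8)) = 0*(-63/2 + 3*U/4) = 0)
sqrt(100413 + (-74*65)*B(0)) = sqrt(100413 - 74*65*0) = sqrt(100413 - 4810*0) = sqrt(100413 + 0) = sqrt(100413) = 3*sqrt(11157)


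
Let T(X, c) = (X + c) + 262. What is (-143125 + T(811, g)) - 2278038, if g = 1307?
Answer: -2418783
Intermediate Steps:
T(X, c) = 262 + X + c
(-143125 + T(811, g)) - 2278038 = (-143125 + (262 + 811 + 1307)) - 2278038 = (-143125 + 2380) - 2278038 = -140745 - 2278038 = -2418783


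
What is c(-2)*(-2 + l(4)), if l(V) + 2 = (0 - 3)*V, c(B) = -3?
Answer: 48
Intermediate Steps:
l(V) = -2 - 3*V (l(V) = -2 + (0 - 3)*V = -2 - 3*V)
c(-2)*(-2 + l(4)) = -3*(-2 + (-2 - 3*4)) = -3*(-2 + (-2 - 12)) = -3*(-2 - 14) = -3*(-16) = 48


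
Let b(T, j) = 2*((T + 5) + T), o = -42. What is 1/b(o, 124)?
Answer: -1/158 ≈ -0.0063291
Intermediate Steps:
b(T, j) = 10 + 4*T (b(T, j) = 2*((5 + T) + T) = 2*(5 + 2*T) = 10 + 4*T)
1/b(o, 124) = 1/(10 + 4*(-42)) = 1/(10 - 168) = 1/(-158) = -1/158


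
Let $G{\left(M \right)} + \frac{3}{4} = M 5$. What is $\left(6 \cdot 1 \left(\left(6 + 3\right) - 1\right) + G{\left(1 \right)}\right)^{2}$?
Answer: $\frac{43681}{16} \approx 2730.1$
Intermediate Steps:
$G{\left(M \right)} = - \frac{3}{4} + 5 M$ ($G{\left(M \right)} = - \frac{3}{4} + M 5 = - \frac{3}{4} + 5 M$)
$\left(6 \cdot 1 \left(\left(6 + 3\right) - 1\right) + G{\left(1 \right)}\right)^{2} = \left(6 \cdot 1 \left(\left(6 + 3\right) - 1\right) + \left(- \frac{3}{4} + 5 \cdot 1\right)\right)^{2} = \left(6 \left(9 - 1\right) + \left(- \frac{3}{4} + 5\right)\right)^{2} = \left(6 \cdot 8 + \frac{17}{4}\right)^{2} = \left(48 + \frac{17}{4}\right)^{2} = \left(\frac{209}{4}\right)^{2} = \frac{43681}{16}$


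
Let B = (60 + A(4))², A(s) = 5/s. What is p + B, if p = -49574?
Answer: -733159/16 ≈ -45822.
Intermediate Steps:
B = 60025/16 (B = (60 + 5/4)² = (245/4)² = 60025/16 ≈ 3751.6)
p + B = -49574 + 60025/16 = -733159/16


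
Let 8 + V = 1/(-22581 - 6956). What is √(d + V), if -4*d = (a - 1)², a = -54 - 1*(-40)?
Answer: I*√224215750981/59074 ≈ 8.0156*I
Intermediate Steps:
a = -14 (a = -54 + 40 = -14)
V = -236297/29537 (V = -8 + 1/(-22581 - 6956) = -8 + 1/(-29537) = -8 - 1/29537 = -236297/29537 ≈ -8.0000)
d = -225/4 (d = -(-14 - 1)²/4 = -¼*(-15)² = -¼*225 = -225/4 ≈ -56.250)
√(d + V) = √(-225/4 - 236297/29537) = √(-7591013/118148) = I*√224215750981/59074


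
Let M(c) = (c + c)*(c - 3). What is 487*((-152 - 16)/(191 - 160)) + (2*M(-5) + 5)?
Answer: -76701/31 ≈ -2474.2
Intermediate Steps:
M(c) = 2*c*(-3 + c) (M(c) = (2*c)*(-3 + c) = 2*c*(-3 + c))
487*((-152 - 16)/(191 - 160)) + (2*M(-5) + 5) = 487*((-152 - 16)/(191 - 160)) + (2*(2*(-5)*(-3 - 5)) + 5) = 487*(-168/31) + (2*(2*(-5)*(-8)) + 5) = 487*(-168*1/31) + (2*80 + 5) = 487*(-168/31) + (160 + 5) = -81816/31 + 165 = -76701/31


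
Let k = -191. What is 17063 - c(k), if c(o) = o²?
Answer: -19418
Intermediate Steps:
17063 - c(k) = 17063 - 1*(-191)² = 17063 - 1*36481 = 17063 - 36481 = -19418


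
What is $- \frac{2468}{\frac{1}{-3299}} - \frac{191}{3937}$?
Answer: $\frac{32054786093}{3937} \approx 8.1419 \cdot 10^{6}$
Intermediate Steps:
$- \frac{2468}{\frac{1}{-3299}} - \frac{191}{3937} = - \frac{2468}{- \frac{1}{3299}} - \frac{191}{3937} = \left(-2468\right) \left(-3299\right) - \frac{191}{3937} = 8141932 - \frac{191}{3937} = \frac{32054786093}{3937}$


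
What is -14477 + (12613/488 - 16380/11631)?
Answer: -27343900431/1891976 ≈ -14453.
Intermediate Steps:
-14477 + (12613/488 - 16380/11631) = -14477 + (12613*(1/488) - 16380*1/11631) = -14477 + (12613/488 - 5460/3877) = -14477 + 46236121/1891976 = -27343900431/1891976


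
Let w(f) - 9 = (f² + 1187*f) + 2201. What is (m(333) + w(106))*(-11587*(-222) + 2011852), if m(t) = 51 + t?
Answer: 640187950232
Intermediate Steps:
w(f) = 2210 + f² + 1187*f (w(f) = 9 + ((f² + 1187*f) + 2201) = 9 + (2201 + f² + 1187*f) = 2210 + f² + 1187*f)
(m(333) + w(106))*(-11587*(-222) + 2011852) = ((51 + 333) + (2210 + 106² + 1187*106))*(-11587*(-222) + 2011852) = (384 + (2210 + 11236 + 125822))*(2572314 + 2011852) = (384 + 139268)*4584166 = 139652*4584166 = 640187950232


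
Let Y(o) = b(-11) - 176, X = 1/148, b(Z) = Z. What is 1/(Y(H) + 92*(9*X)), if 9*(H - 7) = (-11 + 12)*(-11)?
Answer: -37/6712 ≈ -0.0055125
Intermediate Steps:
X = 1/148 ≈ 0.0067568
H = 52/9 (H = 7 + ((-11 + 12)*(-11))/9 = 7 + (1*(-11))/9 = 7 + (⅑)*(-11) = 7 - 11/9 = 52/9 ≈ 5.7778)
Y(o) = -187 (Y(o) = -11 - 176 = -187)
1/(Y(H) + 92*(9*X)) = 1/(-187 + 92*(9*(1/148))) = 1/(-187 + 92*(9/148)) = 1/(-187 + 207/37) = 1/(-6712/37) = -37/6712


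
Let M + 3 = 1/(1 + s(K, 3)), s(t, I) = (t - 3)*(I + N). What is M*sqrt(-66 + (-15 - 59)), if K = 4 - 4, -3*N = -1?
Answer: -56*I*sqrt(35)/9 ≈ -36.811*I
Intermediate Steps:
N = 1/3 (N = -1/3*(-1) = 1/3 ≈ 0.33333)
K = 0
s(t, I) = (-3 + t)*(1/3 + I) (s(t, I) = (t - 3)*(I + 1/3) = (-3 + t)*(1/3 + I))
M = -28/9 (M = -3 + 1/(1 + (-1 - 3*3 + (1/3)*0 + 3*0)) = -3 + 1/(1 + (-1 - 9 + 0 + 0)) = -3 + 1/(1 - 10) = -3 + 1/(-9) = -3 - 1/9 = -28/9 ≈ -3.1111)
M*sqrt(-66 + (-15 - 59)) = -28*sqrt(-66 + (-15 - 59))/9 = -28*sqrt(-66 - 74)/9 = -56*I*sqrt(35)/9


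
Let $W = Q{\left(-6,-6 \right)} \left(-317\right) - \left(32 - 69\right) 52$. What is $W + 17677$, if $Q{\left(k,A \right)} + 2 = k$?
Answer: $22137$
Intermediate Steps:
$Q{\left(k,A \right)} = -2 + k$
$W = 4460$ ($W = \left(-2 - 6\right) \left(-317\right) - \left(32 - 69\right) 52 = \left(-8\right) \left(-317\right) - \left(-37\right) 52 = 2536 - -1924 = 2536 + 1924 = 4460$)
$W + 17677 = 4460 + 17677 = 22137$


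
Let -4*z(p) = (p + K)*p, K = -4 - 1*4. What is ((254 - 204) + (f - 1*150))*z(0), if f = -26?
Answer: 0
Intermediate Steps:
K = -8 (K = -4 - 4 = -8)
z(p) = -p*(-8 + p)/4 (z(p) = -(p - 8)*p/4 = -(-8 + p)*p/4 = -p*(-8 + p)/4)
((254 - 204) + (f - 1*150))*z(0) = ((254 - 204) + (-26 - 1*150))*((¼)*0*(8 - 1*0)) = (50 + (-26 - 150))*((¼)*0*(8 + 0)) = (50 - 176)*((¼)*0*8) = -126*0 = 0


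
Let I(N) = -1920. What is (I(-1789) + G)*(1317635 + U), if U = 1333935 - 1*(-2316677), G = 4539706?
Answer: 22544841681142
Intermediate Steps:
U = 3650612 (U = 1333935 + 2316677 = 3650612)
(I(-1789) + G)*(1317635 + U) = (-1920 + 4539706)*(1317635 + 3650612) = 4537786*4968247 = 22544841681142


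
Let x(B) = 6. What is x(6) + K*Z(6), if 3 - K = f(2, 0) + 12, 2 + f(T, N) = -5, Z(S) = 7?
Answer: -8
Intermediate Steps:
f(T, N) = -7 (f(T, N) = -2 - 5 = -7)
K = -2 (K = 3 - (-7 + 12) = 3 - 1*5 = 3 - 5 = -2)
x(6) + K*Z(6) = 6 - 2*7 = 6 - 14 = -8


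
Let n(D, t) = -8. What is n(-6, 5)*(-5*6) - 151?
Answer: 89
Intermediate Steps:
n(-6, 5)*(-5*6) - 151 = -(-40)*6 - 151 = -8*(-30) - 151 = 240 - 151 = 89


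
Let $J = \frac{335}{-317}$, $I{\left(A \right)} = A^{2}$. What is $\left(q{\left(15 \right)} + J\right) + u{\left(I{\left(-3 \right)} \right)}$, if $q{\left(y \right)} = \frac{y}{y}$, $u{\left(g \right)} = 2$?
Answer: $\frac{616}{317} \approx 1.9432$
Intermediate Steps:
$q{\left(y \right)} = 1$
$J = - \frac{335}{317}$ ($J = 335 \left(- \frac{1}{317}\right) = - \frac{335}{317} \approx -1.0568$)
$\left(q{\left(15 \right)} + J\right) + u{\left(I{\left(-3 \right)} \right)} = \left(1 - \frac{335}{317}\right) + 2 = - \frac{18}{317} + 2 = \frac{616}{317}$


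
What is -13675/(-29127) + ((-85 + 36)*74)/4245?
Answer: -5284903/13738235 ≈ -0.38469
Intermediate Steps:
-13675/(-29127) + ((-85 + 36)*74)/4245 = -13675*(-1/29127) - 49*74*(1/4245) = 13675/29127 - 3626*1/4245 = 13675/29127 - 3626/4245 = -5284903/13738235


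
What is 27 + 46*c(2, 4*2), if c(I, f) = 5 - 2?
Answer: 165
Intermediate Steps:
c(I, f) = 3
27 + 46*c(2, 4*2) = 27 + 46*3 = 27 + 138 = 165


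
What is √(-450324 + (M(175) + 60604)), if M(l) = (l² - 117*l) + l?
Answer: 3*I*√42155 ≈ 615.95*I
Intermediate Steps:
M(l) = l² - 116*l
√(-450324 + (M(175) + 60604)) = √(-450324 + (175*(-116 + 175) + 60604)) = √(-450324 + (175*59 + 60604)) = √(-450324 + (10325 + 60604)) = √(-450324 + 70929) = √(-379395) = 3*I*√42155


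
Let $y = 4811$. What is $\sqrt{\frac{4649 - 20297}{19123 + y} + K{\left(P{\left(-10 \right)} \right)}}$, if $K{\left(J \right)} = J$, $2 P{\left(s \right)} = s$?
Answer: $\frac{i \sqrt{89963917}}{3989} \approx 2.3778 i$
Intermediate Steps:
$P{\left(s \right)} = \frac{s}{2}$
$\sqrt{\frac{4649 - 20297}{19123 + y} + K{\left(P{\left(-10 \right)} \right)}} = \sqrt{\frac{4649 - 20297}{19123 + 4811} + \frac{1}{2} \left(-10\right)} = \sqrt{- \frac{15648}{23934} - 5} = \sqrt{\left(-15648\right) \frac{1}{23934} - 5} = \sqrt{- \frac{2608}{3989} - 5} = \sqrt{- \frac{22553}{3989}} = \frac{i \sqrt{89963917}}{3989}$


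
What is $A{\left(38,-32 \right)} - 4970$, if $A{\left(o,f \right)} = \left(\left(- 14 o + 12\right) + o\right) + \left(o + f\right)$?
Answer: $-5446$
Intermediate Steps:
$A{\left(o,f \right)} = 12 + f - 12 o$ ($A{\left(o,f \right)} = \left(\left(12 - 14 o\right) + o\right) + \left(f + o\right) = \left(12 - 13 o\right) + \left(f + o\right) = 12 + f - 12 o$)
$A{\left(38,-32 \right)} - 4970 = \left(12 - 32 - 456\right) - 4970 = -476 - 4970 = -5446$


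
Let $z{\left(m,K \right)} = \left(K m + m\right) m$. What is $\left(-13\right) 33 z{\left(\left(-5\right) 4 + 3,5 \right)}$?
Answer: $-743886$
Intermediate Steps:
$z{\left(m,K \right)} = m \left(m + K m\right)$ ($z{\left(m,K \right)} = \left(m + K m\right) m = m \left(m + K m\right)$)
$\left(-13\right) 33 z{\left(\left(-5\right) 4 + 3,5 \right)} = \left(-13\right) 33 \left(\left(-5\right) 4 + 3\right)^{2} \left(1 + 5\right) = - 429 \left(-20 + 3\right)^{2} \cdot 6 = - 429 \left(-17\right)^{2} \cdot 6 = - 429 \cdot 289 \cdot 6 = \left(-429\right) 1734 = -743886$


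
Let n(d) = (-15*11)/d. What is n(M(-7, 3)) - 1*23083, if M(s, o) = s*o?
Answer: -161526/7 ≈ -23075.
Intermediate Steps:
M(s, o) = o*s
n(d) = -165/d
n(M(-7, 3)) - 1*23083 = -165/(3*(-7)) - 1*23083 = -165/(-21) - 23083 = -165*(-1/21) - 23083 = 55/7 - 23083 = -161526/7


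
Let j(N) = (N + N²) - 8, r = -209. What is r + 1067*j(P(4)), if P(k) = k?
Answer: 12595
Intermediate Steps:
j(N) = -8 + N + N²
r + 1067*j(P(4)) = -209 + 1067*(-8 + 4 + 4²) = -209 + 1067*(-8 + 4 + 16) = -209 + 1067*12 = -209 + 12804 = 12595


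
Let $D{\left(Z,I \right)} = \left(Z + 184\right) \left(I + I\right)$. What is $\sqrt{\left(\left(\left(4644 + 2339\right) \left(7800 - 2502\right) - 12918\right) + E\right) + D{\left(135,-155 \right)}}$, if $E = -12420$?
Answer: $\sqrt{36871706} \approx 6072.2$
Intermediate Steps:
$D{\left(Z,I \right)} = 2 I \left(184 + Z\right)$ ($D{\left(Z,I \right)} = \left(184 + Z\right) 2 I = 2 I \left(184 + Z\right)$)
$\sqrt{\left(\left(\left(4644 + 2339\right) \left(7800 - 2502\right) - 12918\right) + E\right) + D{\left(135,-155 \right)}} = \sqrt{\left(\left(\left(4644 + 2339\right) \left(7800 - 2502\right) - 12918\right) - 12420\right) + 2 \left(-155\right) \left(184 + 135\right)} = \sqrt{\left(\left(6983 \cdot 5298 - 12918\right) - 12420\right) + 2 \left(-155\right) 319} = \sqrt{\left(\left(36995934 - 12918\right) - 12420\right) - 98890} = \sqrt{\left(36983016 - 12420\right) - 98890} = \sqrt{36970596 - 98890} = \sqrt{36871706}$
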